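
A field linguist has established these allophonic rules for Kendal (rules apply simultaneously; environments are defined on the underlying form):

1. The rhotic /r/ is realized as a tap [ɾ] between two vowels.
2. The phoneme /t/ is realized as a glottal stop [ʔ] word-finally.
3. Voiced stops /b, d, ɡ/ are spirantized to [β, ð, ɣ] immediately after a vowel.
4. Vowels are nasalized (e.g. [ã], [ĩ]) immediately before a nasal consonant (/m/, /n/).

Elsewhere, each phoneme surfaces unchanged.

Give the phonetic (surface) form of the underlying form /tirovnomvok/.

[tiɾovnõmvok]

/t/ (word-initial): rule 2 targets it, but not word-finally → unchanged [t].
/i/ (between /t/ and /r/): rule 4 targets it, but not before a nasal consonant → unchanged [i].
/r/ — between /i/ and /o/, between two vowels — surfaces as [ɾ] (rule 1).
/o/ (between /r/ and /v/) fails the environment for rule 4, so it stays [o].
/o/ — between /n/ and /m/, before a nasal consonant — surfaces as [õ] (rule 4).
/o/ (between /v/ and /k/): rule 4 targets it, but not before a nasal consonant → unchanged [o].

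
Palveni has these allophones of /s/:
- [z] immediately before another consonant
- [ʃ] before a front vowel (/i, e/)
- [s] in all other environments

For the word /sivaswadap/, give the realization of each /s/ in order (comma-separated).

[ʃ], [z]

Occurrence 1 (position 1): before a front vowel (/i, e/) → [ʃ].
Occurrence 2 (position 5): immediately before another consonant → [z].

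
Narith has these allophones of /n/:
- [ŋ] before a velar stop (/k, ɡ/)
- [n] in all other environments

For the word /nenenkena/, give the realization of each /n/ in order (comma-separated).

Occurrence 1 (position 1): no conditioning environment matches → elsewhere allophone [n].
Occurrence 2 (position 3): no conditioning environment matches → elsewhere allophone [n].
Occurrence 3 (position 5): before a velar stop → [ŋ].
Occurrence 4 (position 8): no conditioning environment matches → elsewhere allophone [n].

[n], [n], [ŋ], [n]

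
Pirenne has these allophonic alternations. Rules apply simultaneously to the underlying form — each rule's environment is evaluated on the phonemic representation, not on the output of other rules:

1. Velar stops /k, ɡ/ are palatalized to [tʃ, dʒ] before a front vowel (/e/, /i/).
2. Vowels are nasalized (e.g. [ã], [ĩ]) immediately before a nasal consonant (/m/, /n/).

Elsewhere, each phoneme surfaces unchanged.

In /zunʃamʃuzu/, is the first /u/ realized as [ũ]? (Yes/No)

Yes

/u/ (between /z/ and /n/) occurs before a nasal consonant → [ũ] by rule 2.
The actual realization is [ũ], which matches [ũ].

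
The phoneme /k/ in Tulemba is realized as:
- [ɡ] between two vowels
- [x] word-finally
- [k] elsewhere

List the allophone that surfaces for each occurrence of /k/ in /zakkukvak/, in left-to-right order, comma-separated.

[k], [k], [k], [x]

Occurrence 1 (position 3): no conditioning environment matches → elsewhere allophone [k].
Occurrence 2 (position 4): no conditioning environment matches → elsewhere allophone [k].
Occurrence 3 (position 6): no conditioning environment matches → elsewhere allophone [k].
Occurrence 4 (position 9): word-finally → [x].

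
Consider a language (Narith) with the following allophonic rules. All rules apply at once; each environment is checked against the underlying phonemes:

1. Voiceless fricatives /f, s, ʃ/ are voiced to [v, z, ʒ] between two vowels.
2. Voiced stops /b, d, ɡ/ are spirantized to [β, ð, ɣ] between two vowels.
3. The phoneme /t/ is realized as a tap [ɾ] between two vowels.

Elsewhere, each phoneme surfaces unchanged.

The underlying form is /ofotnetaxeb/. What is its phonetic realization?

/o/ stays [o].
Rule 1 applies to /f/ (between /o/ and /o/: between two vowels) → [v].
/o/ stays [o].
/t/ (between /o/ and /n/) fails the environment for rule 3, so it stays [t].
/n/ (between /t/ and /e/) is unaffected → [n].
/e/ stays [e].
/t/ (between /e/ and /a/): between two vowels, so rule 3 applies → [ɾ].
/a/ (between /t/ and /x/): no rule targets it → [a].
/x/ (between /a/ and /e/) is unaffected → [x].
/e/ stays [e].
/b/ (word-final) is in the target of rule 2 but the environment (between two vowels) is not met → [b].

[ovotneɾaxeb]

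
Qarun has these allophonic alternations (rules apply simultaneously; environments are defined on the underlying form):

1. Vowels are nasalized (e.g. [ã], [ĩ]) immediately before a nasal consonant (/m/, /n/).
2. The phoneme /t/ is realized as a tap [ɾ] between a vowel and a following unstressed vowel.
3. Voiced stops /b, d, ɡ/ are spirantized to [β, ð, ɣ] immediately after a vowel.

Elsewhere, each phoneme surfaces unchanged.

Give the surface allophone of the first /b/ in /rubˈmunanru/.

[β]

/b/ (between /u/ and /m/) occurs immediately after a vowel → [β] by rule 3.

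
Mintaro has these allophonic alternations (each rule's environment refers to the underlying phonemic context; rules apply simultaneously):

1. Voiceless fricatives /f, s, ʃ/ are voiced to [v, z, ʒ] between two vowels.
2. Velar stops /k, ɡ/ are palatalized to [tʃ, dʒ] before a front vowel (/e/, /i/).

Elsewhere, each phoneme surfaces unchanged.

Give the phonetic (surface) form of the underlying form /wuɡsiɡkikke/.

/w/ — not in any rule's target class → [w].
/u/ (between /w/ and /ɡ/): no rule targets it → [u].
/ɡ/ (between /u/ and /s/) fails the environment for rule 2, so it stays [ɡ].
/s/ (between /ɡ/ and /i/) is in the target of rule 1 but the environment (between two vowels) is not met → [s].
/i/ — not in any rule's target class → [i].
/ɡ/ — between /i/ and /k/; rule 2 does not apply here → [ɡ].
/k/ (between /ɡ/ and /i/): before a front vowel, so rule 2 applies → [tʃ].
/i/ — not in any rule's target class → [i].
/k/ — between /i/ and /k/; rule 2 does not apply here → [k].
/k/ (between /k/ and /e/): before a front vowel, so rule 2 applies → [tʃ].
/e/ — not in any rule's target class → [e].

[wuɡsiɡtʃiktʃe]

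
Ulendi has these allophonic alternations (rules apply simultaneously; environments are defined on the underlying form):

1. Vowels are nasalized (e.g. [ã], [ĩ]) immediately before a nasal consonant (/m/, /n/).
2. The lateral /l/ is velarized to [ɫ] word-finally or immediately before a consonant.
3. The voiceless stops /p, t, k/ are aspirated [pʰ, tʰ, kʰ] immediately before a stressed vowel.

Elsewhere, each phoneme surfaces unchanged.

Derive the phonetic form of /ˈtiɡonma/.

/t/ — word-initial, immediately before a stressed vowel — surfaces as [tʰ] (rule 3).
/i/ (between /t/ and /ɡ/) is in the target of rule 1 but the environment (before a nasal consonant) is not met → [i].
/ɡ/ (between /i/ and /o/) is unaffected → [ɡ].
/o/ meets the environment for rule 1 (before a nasal consonant) → [õ].
/n/ — not in any rule's target class → [n].
/m/ — not in any rule's target class → [m].
/a/ (word-final) is in the target of rule 1 but the environment (before a nasal consonant) is not met → [a].

[ˈtʰiɡõnma]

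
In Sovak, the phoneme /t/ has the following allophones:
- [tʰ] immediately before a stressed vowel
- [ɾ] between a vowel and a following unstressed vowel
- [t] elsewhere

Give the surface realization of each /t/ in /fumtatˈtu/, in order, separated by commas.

[t], [t], [tʰ]

Occurrence 1 (position 4): no conditioning environment matches → elsewhere allophone [t].
Occurrence 2 (position 6): no conditioning environment matches → elsewhere allophone [t].
Occurrence 3 (position 7): immediately before a stressed vowel → [tʰ].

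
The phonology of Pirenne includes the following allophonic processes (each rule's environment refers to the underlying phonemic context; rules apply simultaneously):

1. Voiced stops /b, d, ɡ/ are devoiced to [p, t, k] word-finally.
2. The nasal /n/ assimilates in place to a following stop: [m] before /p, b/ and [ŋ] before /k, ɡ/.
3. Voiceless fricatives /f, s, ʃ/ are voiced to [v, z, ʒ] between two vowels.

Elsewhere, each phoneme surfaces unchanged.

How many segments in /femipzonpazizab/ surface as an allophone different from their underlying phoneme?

Segments that undergo a rule: /n/ → [m] (rule 2); /b/ → [p] (rule 1).
All other segments surface unchanged.

2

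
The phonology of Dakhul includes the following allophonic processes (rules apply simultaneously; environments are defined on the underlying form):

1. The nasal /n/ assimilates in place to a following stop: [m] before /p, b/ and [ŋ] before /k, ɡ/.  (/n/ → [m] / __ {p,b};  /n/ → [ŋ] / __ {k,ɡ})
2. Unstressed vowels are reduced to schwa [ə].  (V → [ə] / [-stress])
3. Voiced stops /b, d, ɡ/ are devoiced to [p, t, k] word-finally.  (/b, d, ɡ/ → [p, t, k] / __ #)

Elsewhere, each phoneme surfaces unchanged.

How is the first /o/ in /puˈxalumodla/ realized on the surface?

[ə]

/o/ — between /m/ and /d/, in an unstressed syllable — surfaces as [ə] (rule 2).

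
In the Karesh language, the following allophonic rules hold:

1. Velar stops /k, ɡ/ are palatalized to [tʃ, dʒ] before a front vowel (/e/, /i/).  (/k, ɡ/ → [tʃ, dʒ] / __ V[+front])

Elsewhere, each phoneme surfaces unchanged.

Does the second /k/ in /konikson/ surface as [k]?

/k/ (between /i/ and /s/) is in the target of rule 1 but the environment (before a front vowel) is not met → [k].
The actual realization is [k], which matches [k].

Yes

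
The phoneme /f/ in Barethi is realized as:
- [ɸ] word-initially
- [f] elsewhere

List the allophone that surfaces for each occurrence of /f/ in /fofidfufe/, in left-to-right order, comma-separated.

Occurrence 1 (position 1): word-initially → [ɸ].
Occurrence 2 (position 3): no conditioning environment matches → elsewhere allophone [f].
Occurrence 3 (position 6): no conditioning environment matches → elsewhere allophone [f].
Occurrence 4 (position 8): no conditioning environment matches → elsewhere allophone [f].

[ɸ], [f], [f], [f]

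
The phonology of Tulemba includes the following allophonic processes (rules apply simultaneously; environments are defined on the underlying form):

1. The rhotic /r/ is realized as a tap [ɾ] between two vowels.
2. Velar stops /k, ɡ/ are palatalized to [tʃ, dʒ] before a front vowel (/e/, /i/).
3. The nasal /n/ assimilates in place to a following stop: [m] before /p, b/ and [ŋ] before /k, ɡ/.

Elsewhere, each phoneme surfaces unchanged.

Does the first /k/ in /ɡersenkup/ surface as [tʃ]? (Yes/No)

No

/k/ (between /n/ and /u/) is in the target of rule 2 but the environment (before a front vowel) is not met → [k].
The actual realization is [k], not [tʃ].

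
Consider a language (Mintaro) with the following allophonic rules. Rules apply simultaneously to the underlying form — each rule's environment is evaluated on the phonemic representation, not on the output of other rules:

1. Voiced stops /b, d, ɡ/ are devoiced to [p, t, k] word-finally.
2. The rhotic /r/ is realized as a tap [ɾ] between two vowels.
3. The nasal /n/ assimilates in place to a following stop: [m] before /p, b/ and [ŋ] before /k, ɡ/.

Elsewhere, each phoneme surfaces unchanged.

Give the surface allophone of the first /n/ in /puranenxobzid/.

/n/ (between /a/ and /e/) is in the target of rule 3 but the environment (before a labial or velar stop) is not met → [n].

[n]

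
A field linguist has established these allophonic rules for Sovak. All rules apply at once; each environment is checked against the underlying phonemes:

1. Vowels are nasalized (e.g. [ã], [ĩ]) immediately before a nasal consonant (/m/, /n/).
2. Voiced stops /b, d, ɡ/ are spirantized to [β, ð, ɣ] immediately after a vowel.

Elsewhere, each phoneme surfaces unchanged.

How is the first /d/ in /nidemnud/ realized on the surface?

[ð]

/d/ (between /i/ and /e/): immediately after a vowel, so rule 2 applies → [ð].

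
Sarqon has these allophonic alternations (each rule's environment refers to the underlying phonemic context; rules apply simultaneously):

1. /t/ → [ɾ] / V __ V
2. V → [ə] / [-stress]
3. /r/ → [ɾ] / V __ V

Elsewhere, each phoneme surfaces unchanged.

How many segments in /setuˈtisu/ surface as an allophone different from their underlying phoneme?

Segments that undergo a rule: /e/ → [ə] (rule 2); /t/ → [ɾ] (rule 1); /u/ → [ə] (rule 2); /t/ → [ɾ] (rule 1); /u/ → [ə] (rule 2).
All other segments surface unchanged.

5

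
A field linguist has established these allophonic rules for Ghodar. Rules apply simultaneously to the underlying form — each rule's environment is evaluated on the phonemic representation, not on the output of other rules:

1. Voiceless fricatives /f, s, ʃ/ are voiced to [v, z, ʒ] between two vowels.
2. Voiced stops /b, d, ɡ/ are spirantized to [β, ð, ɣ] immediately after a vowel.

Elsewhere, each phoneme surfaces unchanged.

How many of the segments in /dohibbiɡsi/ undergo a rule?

Segments that undergo a rule: /b/ → [β] (rule 2); /ɡ/ → [ɣ] (rule 2).
All other segments surface unchanged.

2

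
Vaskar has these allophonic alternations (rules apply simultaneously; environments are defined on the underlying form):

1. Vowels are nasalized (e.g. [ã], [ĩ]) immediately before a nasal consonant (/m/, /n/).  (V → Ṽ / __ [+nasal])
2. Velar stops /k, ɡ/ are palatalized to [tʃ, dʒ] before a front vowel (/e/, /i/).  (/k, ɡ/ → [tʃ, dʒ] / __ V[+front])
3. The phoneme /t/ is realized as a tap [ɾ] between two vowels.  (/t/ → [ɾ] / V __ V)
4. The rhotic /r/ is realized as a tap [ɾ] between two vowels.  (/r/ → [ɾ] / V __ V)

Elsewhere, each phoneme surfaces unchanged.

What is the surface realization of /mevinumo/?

[mevĩnũmo]

/m/ (word-initial): no rule targets it → [m].
/e/ — between /m/ and /v/; rule 1 does not apply here → [e].
/v/ (between /e/ and /i/) is unaffected → [v].
/i/ meets the environment for rule 1 (before a nasal consonant) → [ĩ].
/n/ stays [n].
/u/ (between /n/ and /m/) occurs before a nasal consonant → [ũ] by rule 1.
/m/ (between /u/ and /o/) is unaffected → [m].
/o/ (word-final) fails the environment for rule 1, so it stays [o].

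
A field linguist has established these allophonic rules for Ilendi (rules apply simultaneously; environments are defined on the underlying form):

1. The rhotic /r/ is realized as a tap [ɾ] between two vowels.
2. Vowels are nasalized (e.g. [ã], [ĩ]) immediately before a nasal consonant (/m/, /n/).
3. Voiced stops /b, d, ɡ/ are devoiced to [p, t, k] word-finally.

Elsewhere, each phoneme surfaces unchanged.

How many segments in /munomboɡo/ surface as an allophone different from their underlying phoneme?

Segments that undergo a rule: /u/ → [ũ] (rule 2); /o/ → [õ] (rule 2).
All other segments surface unchanged.

2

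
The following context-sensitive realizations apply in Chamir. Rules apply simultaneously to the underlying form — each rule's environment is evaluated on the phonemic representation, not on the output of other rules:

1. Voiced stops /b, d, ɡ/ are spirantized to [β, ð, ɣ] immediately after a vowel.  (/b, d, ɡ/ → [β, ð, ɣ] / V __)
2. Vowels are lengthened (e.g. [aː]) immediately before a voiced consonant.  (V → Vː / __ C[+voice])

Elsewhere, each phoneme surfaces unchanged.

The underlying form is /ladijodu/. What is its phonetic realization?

/l/ — not in any rule's target class → [l].
Rule 2 applies to /a/ (between /l/ and /d/: before a voiced consonant) → [aː].
/d/ (between /a/ and /i/): immediately after a vowel, so rule 1 applies → [ð].
/i/ (between /d/ and /j/) occurs before a voiced consonant → [iː] by rule 2.
/j/ stays [j].
/o/ — between /j/ and /d/, before a voiced consonant — surfaces as [oː] (rule 2).
Rule 1 applies to /d/ (between /o/ and /u/: immediately after a vowel) → [ð].
/u/ (word-final) fails the environment for rule 2, so it stays [u].

[laːðiːjoːðu]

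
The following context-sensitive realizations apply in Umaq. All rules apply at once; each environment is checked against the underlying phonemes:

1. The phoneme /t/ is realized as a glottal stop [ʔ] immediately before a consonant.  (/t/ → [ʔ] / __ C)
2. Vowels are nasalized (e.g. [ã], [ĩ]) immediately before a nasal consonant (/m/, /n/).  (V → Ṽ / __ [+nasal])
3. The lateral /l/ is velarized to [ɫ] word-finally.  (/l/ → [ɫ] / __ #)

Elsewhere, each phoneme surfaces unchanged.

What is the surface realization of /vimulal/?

/v/ — not in any rule's target class → [v].
/i/ meets the environment for rule 2 (before a nasal consonant) → [ĩ].
/m/ — not in any rule's target class → [m].
/u/ (between /m/ and /l/): rule 2 targets it, but not before a nasal consonant → unchanged [u].
/l/ (between /u/ and /a/): rule 3 targets it, but not word-finally → unchanged [l].
/a/ (between /l/ and /l/) is in the target of rule 2 but the environment (before a nasal consonant) is not met → [a].
/l/ — word-final, word-finally — surfaces as [ɫ] (rule 3).

[vĩmulaɫ]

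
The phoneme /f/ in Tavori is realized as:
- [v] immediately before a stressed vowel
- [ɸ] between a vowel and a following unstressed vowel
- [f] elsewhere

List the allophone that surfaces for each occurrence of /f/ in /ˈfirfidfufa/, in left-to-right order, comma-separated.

[v], [f], [f], [ɸ]

Occurrence 1 (position 1): immediately before a stressed vowel → [v].
Occurrence 2 (position 4): no conditioning environment matches → elsewhere allophone [f].
Occurrence 3 (position 7): no conditioning environment matches → elsewhere allophone [f].
Occurrence 4 (position 9): between a vowel and a following unstressed vowel → [ɸ].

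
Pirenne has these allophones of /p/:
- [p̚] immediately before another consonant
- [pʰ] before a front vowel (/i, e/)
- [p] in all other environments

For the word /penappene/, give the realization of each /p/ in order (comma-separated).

[pʰ], [p̚], [pʰ]

Occurrence 1 (position 1): before a front vowel (/i, e/) → [pʰ].
Occurrence 2 (position 5): immediately before another consonant → [p̚].
Occurrence 3 (position 6): before a front vowel (/i, e/) → [pʰ].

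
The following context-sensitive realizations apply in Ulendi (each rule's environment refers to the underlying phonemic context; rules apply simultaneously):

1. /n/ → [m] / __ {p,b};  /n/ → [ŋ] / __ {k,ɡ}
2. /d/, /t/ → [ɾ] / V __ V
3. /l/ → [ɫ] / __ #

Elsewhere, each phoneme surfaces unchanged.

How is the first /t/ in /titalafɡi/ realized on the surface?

/t/ (word-initial) is in the target of rule 2 but the environment (between two vowels) is not met → [t].

[t]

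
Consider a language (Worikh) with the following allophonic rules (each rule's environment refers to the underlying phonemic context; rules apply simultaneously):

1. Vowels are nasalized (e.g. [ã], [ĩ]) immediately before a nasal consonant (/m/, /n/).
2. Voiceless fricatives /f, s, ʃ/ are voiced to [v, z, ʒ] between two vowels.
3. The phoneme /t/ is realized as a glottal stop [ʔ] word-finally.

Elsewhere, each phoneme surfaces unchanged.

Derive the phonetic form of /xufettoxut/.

[xuvettoxuʔ]

/x/ stays [x].
/u/ — between /x/ and /f/; rule 1 does not apply here → [u].
/f/ — between /u/ and /e/, between two vowels — surfaces as [v] (rule 2).
/e/ (between /f/ and /t/) is in the target of rule 1 but the environment (before a nasal consonant) is not met → [e].
/t/ (between /e/ and /t/) fails the environment for rule 3, so it stays [t].
/t/ (between /t/ and /o/) is in the target of rule 3 but the environment (word-finally) is not met → [t].
/o/ (between /t/ and /x/) fails the environment for rule 1, so it stays [o].
/x/ (between /o/ and /u/) is unaffected → [x].
/u/ (between /x/ and /t/): rule 1 targets it, but not before a nasal consonant → unchanged [u].
/t/ — word-final, word-finally — surfaces as [ʔ] (rule 3).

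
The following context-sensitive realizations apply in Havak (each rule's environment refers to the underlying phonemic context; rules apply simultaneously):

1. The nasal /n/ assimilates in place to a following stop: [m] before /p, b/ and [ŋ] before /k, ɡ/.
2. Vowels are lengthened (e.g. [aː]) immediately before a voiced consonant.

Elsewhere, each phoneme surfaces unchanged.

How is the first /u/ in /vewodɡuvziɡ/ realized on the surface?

/u/ — between /ɡ/ and /v/, before a voiced consonant — surfaces as [uː] (rule 2).

[uː]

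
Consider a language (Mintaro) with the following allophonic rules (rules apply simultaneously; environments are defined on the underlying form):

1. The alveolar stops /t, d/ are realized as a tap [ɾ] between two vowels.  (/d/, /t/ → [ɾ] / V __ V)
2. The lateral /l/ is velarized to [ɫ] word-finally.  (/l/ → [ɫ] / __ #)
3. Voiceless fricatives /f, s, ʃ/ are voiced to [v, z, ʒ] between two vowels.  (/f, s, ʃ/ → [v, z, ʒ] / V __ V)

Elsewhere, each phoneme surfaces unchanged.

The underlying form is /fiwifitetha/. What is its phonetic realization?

/f/ — word-initial; rule 3 does not apply here → [f].
/i/ stays [i].
/w/ stays [w].
/i/ stays [i].
Rule 3 applies to /f/ (between /i/ and /i/: between two vowels) → [v].
/i/ stays [i].
Rule 1 applies to /t/ (between /i/ and /e/: between two vowels) → [ɾ].
/e/ stays [e].
/t/ (between /e/ and /h/) is in the target of rule 1 but the environment (between two vowels) is not met → [t].
/h/ — not in any rule's target class → [h].
/a/ (word-final): no rule targets it → [a].

[fiwiviɾetha]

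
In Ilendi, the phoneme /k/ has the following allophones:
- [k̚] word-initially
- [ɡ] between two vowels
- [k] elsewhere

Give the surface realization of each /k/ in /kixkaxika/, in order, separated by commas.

[k̚], [k], [ɡ]

Occurrence 1 (position 1): word-initially → [k̚].
Occurrence 2 (position 4): no conditioning environment matches → elsewhere allophone [k].
Occurrence 3 (position 8): between two vowels → [ɡ].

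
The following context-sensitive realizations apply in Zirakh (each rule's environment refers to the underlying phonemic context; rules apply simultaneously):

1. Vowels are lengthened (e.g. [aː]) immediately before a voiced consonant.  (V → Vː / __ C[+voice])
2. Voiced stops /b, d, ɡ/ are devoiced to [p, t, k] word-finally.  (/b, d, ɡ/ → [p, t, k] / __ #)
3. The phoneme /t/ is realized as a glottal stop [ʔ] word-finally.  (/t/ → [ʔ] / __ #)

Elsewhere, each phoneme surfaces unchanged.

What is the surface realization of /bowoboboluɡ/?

/b/ (word-initial) is in the target of rule 2 but the environment (word-finally) is not met → [b].
Rule 1 applies to /o/ (between /b/ and /w/: before a voiced consonant) → [oː].
/w/ (between /o/ and /o/): no rule targets it → [w].
/o/ meets the environment for rule 1 (before a voiced consonant) → [oː].
/b/ (between /o/ and /o/): rule 2 targets it, but not word-finally → unchanged [b].
Rule 1 applies to /o/ (between /b/ and /b/: before a voiced consonant) → [oː].
/b/ (between /o/ and /o/): rule 2 targets it, but not word-finally → unchanged [b].
/o/ (between /b/ and /l/) occurs before a voiced consonant → [oː] by rule 1.
/l/ (between /o/ and /u/) is unaffected → [l].
/u/ (between /l/ and /ɡ/) occurs before a voiced consonant → [uː] by rule 1.
Rule 2 applies to /ɡ/ (word-final: word-finally) → [k].

[boːwoːboːboːluːk]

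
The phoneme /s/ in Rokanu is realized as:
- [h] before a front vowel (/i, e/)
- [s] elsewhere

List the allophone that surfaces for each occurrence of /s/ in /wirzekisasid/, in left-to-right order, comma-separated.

[s], [h]

Occurrence 1 (position 8): no conditioning environment matches → elsewhere allophone [s].
Occurrence 2 (position 10): before a front vowel (/i, e/) → [h].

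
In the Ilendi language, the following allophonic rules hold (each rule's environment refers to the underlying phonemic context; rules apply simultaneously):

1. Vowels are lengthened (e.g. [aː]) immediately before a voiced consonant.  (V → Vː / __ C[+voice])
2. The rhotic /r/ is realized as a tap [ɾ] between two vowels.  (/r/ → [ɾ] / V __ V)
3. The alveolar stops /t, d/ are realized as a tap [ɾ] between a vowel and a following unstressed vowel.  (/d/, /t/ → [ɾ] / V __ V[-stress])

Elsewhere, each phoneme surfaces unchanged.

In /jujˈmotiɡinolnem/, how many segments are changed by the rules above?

6

Segments that undergo a rule: /u/ → [uː] (rule 1); /t/ → [ɾ] (rule 3); /i/ → [iː] (rule 1); /i/ → [iː] (rule 1); /o/ → [oː] (rule 1); /e/ → [eː] (rule 1).
All other segments surface unchanged.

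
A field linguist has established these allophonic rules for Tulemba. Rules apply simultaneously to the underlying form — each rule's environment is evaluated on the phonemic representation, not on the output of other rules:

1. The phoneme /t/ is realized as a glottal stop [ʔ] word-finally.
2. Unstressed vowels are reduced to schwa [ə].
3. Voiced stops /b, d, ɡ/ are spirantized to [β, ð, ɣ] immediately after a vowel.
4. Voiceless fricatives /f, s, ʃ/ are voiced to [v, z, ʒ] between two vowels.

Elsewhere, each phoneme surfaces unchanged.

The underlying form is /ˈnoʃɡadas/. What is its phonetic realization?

[ˈnoʃɡəðəs]

/o/ (between /n/ and /ʃ/): rule 2 targets it, but not in an unstressed syllable → unchanged [o].
/ʃ/ — between /o/ and /ɡ/; rule 4 does not apply here → [ʃ].
/ɡ/ (between /ʃ/ and /a/): rule 3 targets it, but not immediately after a vowel → unchanged [ɡ].
/a/ (between /ɡ/ and /d/): in an unstressed syllable, so rule 2 applies → [ə].
/d/ (between /a/ and /a/): immediately after a vowel, so rule 3 applies → [ð].
/a/ — between /d/ and /s/, in an unstressed syllable — surfaces as [ə] (rule 2).
/s/ (word-final) fails the environment for rule 4, so it stays [s].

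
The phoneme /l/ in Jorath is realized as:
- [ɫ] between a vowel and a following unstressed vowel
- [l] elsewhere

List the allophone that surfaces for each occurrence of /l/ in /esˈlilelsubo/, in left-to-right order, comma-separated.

Occurrence 1 (position 3): no conditioning environment matches → elsewhere allophone [l].
Occurrence 2 (position 5): between a vowel and a following unstressed vowel → [ɫ].
Occurrence 3 (position 7): no conditioning environment matches → elsewhere allophone [l].

[l], [ɫ], [l]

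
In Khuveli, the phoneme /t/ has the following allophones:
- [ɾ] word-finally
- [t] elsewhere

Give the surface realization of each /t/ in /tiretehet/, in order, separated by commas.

[t], [t], [ɾ]

Occurrence 1 (position 1): no conditioning environment matches → elsewhere allophone [t].
Occurrence 2 (position 5): no conditioning environment matches → elsewhere allophone [t].
Occurrence 3 (position 9): word-finally → [ɾ].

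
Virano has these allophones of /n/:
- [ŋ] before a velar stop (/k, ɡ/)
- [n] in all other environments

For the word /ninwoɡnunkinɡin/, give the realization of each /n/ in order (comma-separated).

Occurrence 1 (position 1): no conditioning environment matches → elsewhere allophone [n].
Occurrence 2 (position 3): no conditioning environment matches → elsewhere allophone [n].
Occurrence 3 (position 7): no conditioning environment matches → elsewhere allophone [n].
Occurrence 4 (position 9): before a velar stop → [ŋ].
Occurrence 5 (position 12): before a velar stop → [ŋ].
Occurrence 6 (position 15): no conditioning environment matches → elsewhere allophone [n].

[n], [n], [n], [ŋ], [ŋ], [n]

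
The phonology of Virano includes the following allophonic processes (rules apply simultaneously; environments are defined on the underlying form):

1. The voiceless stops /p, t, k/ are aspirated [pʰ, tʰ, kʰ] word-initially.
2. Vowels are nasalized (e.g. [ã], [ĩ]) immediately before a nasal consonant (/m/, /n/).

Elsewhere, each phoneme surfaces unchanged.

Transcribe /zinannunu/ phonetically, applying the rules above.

/z/ (word-initial): no rule targets it → [z].
/i/ (between /z/ and /n/): before a nasal consonant, so rule 2 applies → [ĩ].
/n/ — not in any rule's target class → [n].
Rule 2 applies to /a/ (between /n/ and /n/: before a nasal consonant) → [ã].
/n/ (between /a/ and /n/) is unaffected → [n].
/n/ stays [n].
/u/ (between /n/ and /n/): before a nasal consonant, so rule 2 applies → [ũ].
/n/ (between /u/ and /u/) is unaffected → [n].
/u/ (word-final): rule 2 targets it, but not before a nasal consonant → unchanged [u].

[zĩnãnnũnu]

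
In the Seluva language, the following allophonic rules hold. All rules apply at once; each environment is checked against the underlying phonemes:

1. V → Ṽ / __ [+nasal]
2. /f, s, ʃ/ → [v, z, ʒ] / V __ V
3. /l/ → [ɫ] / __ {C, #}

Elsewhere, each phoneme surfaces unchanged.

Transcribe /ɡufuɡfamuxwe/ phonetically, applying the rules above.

/ɡ/ stays [ɡ].
/u/ (between /ɡ/ and /f/) is in the target of rule 1 but the environment (before a nasal consonant) is not met → [u].
Rule 2 applies to /f/ (between /u/ and /u/: between two vowels) → [v].
/u/ (between /f/ and /ɡ/) fails the environment for rule 1, so it stays [u].
/ɡ/ stays [ɡ].
/f/ (between /ɡ/ and /a/) fails the environment for rule 2, so it stays [f].
/a/ (between /f/ and /m/): before a nasal consonant, so rule 1 applies → [ã].
/m/ — not in any rule's target class → [m].
/u/ — between /m/ and /x/; rule 1 does not apply here → [u].
/x/ (between /u/ and /w/) is unaffected → [x].
/w/ (between /x/ and /e/): no rule targets it → [w].
/e/ (word-final): rule 1 targets it, but not before a nasal consonant → unchanged [e].

[ɡuvuɡfãmuxwe]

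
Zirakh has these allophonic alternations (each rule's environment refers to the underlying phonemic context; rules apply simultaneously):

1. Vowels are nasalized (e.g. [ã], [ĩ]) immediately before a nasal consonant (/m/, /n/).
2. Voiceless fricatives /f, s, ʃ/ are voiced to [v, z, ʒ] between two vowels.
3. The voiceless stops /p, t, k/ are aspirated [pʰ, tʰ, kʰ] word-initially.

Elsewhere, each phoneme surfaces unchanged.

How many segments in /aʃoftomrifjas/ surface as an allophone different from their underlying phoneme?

Segments that undergo a rule: /ʃ/ → [ʒ] (rule 2); /o/ → [õ] (rule 1).
All other segments surface unchanged.

2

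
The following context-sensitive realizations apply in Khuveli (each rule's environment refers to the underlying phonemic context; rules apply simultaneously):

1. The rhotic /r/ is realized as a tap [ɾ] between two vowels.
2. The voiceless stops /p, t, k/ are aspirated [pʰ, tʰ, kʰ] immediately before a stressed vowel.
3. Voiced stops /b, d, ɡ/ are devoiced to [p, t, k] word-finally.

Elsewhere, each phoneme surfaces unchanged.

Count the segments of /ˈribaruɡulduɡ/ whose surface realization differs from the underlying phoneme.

Segments that undergo a rule: /r/ → [ɾ] (rule 1); /ɡ/ → [k] (rule 3).
All other segments surface unchanged.

2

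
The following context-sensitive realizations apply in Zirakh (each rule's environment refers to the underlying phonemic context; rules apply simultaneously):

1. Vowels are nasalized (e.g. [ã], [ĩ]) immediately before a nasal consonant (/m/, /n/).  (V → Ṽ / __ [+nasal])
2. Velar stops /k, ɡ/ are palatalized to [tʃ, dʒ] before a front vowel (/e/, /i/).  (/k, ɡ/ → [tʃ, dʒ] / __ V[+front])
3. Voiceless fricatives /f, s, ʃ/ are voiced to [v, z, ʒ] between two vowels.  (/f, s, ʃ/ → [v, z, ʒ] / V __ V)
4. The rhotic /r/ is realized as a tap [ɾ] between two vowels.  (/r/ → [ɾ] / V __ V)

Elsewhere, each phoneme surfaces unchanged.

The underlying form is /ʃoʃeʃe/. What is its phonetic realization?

/ʃ/ (word-initial) is in the target of rule 3 but the environment (between two vowels) is not met → [ʃ].
/o/ (between /ʃ/ and /ʃ/) fails the environment for rule 1, so it stays [o].
/ʃ/ (between /o/ and /e/): between two vowels, so rule 3 applies → [ʒ].
/e/ (between /ʃ/ and /ʃ/): rule 1 targets it, but not before a nasal consonant → unchanged [e].
/ʃ/ (between /e/ and /e/) occurs between two vowels → [ʒ] by rule 3.
/e/ (word-final): rule 1 targets it, but not before a nasal consonant → unchanged [e].

[ʃoʒeʒe]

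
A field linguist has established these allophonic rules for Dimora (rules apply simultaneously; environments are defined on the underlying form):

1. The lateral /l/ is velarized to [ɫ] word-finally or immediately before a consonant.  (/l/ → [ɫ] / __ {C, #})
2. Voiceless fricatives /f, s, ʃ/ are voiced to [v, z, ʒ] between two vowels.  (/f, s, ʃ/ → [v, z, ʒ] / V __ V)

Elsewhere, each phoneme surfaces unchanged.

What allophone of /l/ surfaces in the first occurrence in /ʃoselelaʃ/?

/l/ (between /e/ and /e/) is in the target of rule 1 but the environment (word-finally or immediately before a consonant) is not met → [l].

[l]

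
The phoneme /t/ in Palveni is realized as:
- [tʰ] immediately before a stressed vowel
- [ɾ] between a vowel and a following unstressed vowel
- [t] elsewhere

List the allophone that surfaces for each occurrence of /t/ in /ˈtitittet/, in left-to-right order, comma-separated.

Occurrence 1 (position 1): immediately before a stressed vowel → [tʰ].
Occurrence 2 (position 3): between a vowel and an unstressed vowel → [ɾ].
Occurrence 3 (position 5): no conditioning environment matches → elsewhere allophone [t].
Occurrence 4 (position 6): no conditioning environment matches → elsewhere allophone [t].
Occurrence 5 (position 8): no conditioning environment matches → elsewhere allophone [t].

[tʰ], [ɾ], [t], [t], [t]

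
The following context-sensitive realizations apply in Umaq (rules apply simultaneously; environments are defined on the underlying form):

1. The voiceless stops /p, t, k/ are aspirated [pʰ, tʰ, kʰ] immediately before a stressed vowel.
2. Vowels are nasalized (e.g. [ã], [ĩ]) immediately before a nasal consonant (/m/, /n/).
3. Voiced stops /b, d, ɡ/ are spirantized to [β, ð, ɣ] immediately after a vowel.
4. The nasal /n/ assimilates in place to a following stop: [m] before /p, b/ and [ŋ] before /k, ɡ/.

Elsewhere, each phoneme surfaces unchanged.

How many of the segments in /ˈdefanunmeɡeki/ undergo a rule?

3

Segments that undergo a rule: /a/ → [ã] (rule 2); /u/ → [ũ] (rule 2); /ɡ/ → [ɣ] (rule 3).
All other segments surface unchanged.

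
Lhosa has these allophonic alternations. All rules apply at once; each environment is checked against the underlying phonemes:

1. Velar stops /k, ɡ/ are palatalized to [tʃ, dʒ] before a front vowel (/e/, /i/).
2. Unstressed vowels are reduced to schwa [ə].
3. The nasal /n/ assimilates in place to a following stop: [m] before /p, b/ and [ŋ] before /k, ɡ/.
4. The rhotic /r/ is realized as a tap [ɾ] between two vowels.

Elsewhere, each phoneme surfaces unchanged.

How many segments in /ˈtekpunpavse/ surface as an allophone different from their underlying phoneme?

4

Segments that undergo a rule: /u/ → [ə] (rule 2); /n/ → [m] (rule 3); /a/ → [ə] (rule 2); /e/ → [ə] (rule 2).
All other segments surface unchanged.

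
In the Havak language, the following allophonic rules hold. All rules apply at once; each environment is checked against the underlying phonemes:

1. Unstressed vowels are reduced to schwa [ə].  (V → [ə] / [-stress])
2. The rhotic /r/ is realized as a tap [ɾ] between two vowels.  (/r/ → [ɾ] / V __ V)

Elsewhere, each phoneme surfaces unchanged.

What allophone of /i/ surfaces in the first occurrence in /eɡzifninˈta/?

[ə]

/i/ (between /z/ and /f/) occurs in an unstressed syllable → [ə] by rule 1.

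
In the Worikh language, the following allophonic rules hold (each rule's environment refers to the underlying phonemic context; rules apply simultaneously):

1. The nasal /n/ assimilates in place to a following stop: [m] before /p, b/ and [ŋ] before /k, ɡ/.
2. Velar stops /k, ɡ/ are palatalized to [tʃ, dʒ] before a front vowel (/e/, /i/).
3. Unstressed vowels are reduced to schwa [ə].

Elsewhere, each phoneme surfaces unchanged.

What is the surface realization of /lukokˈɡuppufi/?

/l/ stays [l].
/u/ (between /l/ and /k/): in an unstressed syllable, so rule 3 applies → [ə].
/k/ — between /u/ and /o/; rule 2 does not apply here → [k].
/o/ (between /k/ and /k/): in an unstressed syllable, so rule 3 applies → [ə].
/k/ (between /o/ and /ɡ/): rule 2 targets it, but not before a front vowel → unchanged [k].
/ɡ/ — between /k/ and /u/; rule 2 does not apply here → [ɡ].
/u/ (between /ɡ/ and /p/) is in the target of rule 3 but the environment (in an unstressed syllable) is not met → [u].
/p/ (between /u/ and /p/): no rule targets it → [p].
/p/ — not in any rule's target class → [p].
/u/ (between /p/ and /f/): in an unstressed syllable, so rule 3 applies → [ə].
/f/ — not in any rule's target class → [f].
/i/ meets the environment for rule 3 (in an unstressed syllable) → [ə].

[ləkəkˈɡuppəfə]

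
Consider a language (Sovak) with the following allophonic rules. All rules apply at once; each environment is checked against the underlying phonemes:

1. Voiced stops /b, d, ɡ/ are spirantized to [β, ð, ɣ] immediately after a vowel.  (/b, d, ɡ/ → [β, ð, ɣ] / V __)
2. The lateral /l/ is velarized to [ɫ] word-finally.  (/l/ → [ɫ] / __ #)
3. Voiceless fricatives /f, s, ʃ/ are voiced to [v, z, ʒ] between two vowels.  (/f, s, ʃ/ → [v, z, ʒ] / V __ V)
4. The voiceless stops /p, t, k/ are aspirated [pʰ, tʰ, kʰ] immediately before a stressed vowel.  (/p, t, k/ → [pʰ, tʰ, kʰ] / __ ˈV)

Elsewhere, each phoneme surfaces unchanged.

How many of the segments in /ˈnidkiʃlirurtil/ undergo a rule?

Segments that undergo a rule: /d/ → [ð] (rule 1); /l/ → [ɫ] (rule 2).
All other segments surface unchanged.

2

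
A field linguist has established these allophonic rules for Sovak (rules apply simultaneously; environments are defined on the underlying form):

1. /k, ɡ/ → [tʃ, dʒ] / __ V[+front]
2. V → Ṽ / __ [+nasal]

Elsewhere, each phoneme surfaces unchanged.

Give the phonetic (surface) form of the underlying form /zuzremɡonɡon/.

/z/ (word-initial) is unaffected → [z].
/u/ (between /z/ and /z/) is in the target of rule 2 but the environment (before a nasal consonant) is not met → [u].
/z/ (between /u/ and /r/) is unaffected → [z].
/r/ (between /z/ and /e/) is unaffected → [r].
/e/ meets the environment for rule 2 (before a nasal consonant) → [ẽ].
/m/ — not in any rule's target class → [m].
/ɡ/ (between /m/ and /o/) fails the environment for rule 1, so it stays [ɡ].
/o/ (between /ɡ/ and /n/) occurs before a nasal consonant → [õ] by rule 2.
/n/ — not in any rule's target class → [n].
/ɡ/ (between /n/ and /o/) fails the environment for rule 1, so it stays [ɡ].
/o/ (between /ɡ/ and /n/): before a nasal consonant, so rule 2 applies → [õ].
/n/ — not in any rule's target class → [n].

[zuzrẽmɡõnɡõn]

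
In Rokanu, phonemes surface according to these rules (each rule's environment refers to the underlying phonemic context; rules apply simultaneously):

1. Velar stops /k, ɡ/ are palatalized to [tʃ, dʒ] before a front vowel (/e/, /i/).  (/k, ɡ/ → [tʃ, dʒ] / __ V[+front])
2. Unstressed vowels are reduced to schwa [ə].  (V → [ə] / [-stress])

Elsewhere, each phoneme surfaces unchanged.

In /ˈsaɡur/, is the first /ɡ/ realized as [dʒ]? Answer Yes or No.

No

/ɡ/ — between /a/ and /u/; rule 1 does not apply here → [ɡ].
The actual realization is [ɡ], not [dʒ].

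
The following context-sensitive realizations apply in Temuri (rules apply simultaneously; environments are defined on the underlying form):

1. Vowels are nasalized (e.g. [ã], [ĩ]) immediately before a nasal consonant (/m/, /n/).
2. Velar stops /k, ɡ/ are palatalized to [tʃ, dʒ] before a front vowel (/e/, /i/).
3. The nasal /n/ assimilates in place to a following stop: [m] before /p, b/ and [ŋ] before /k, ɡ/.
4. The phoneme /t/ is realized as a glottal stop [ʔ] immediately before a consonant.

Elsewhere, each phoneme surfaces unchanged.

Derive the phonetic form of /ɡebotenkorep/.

/ɡ/ (word-initial) occurs before a front vowel → [dʒ] by rule 2.
/e/ (between /ɡ/ and /b/) fails the environment for rule 1, so it stays [e].
/b/ (between /e/ and /o/): no rule targets it → [b].
/o/ (between /b/ and /t/): rule 1 targets it, but not before a nasal consonant → unchanged [o].
/t/ (between /o/ and /e/) is in the target of rule 4 but the environment (immediately before a consonant) is not met → [t].
/e/ (between /t/ and /n/) occurs before a nasal consonant → [ẽ] by rule 1.
/n/ (between /e/ and /k/): before a labial or velar stop, so rule 3 applies → [ŋ].
/k/ (between /n/ and /o/) fails the environment for rule 2, so it stays [k].
/o/ (between /k/ and /r/): rule 1 targets it, but not before a nasal consonant → unchanged [o].
/r/ — not in any rule's target class → [r].
/e/ (between /r/ and /p/) is in the target of rule 1 but the environment (before a nasal consonant) is not met → [e].
/p/ stays [p].

[dʒebotẽŋkorep]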